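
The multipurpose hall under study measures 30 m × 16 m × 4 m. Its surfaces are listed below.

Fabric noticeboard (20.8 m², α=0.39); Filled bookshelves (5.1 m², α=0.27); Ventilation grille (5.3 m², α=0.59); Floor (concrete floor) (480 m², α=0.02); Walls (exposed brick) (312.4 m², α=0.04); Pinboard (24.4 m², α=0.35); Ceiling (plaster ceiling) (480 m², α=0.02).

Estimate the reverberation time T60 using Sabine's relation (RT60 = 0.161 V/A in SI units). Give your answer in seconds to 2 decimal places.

Total absorption A = 20.8*0.39 + 5.1*0.27 + 5.3*0.59 + 480*0.02 + 312.4*0.04 + 24.4*0.35 + 480*0.02
  = 8.112 + 1.377 + 3.127 + 9.600 + 12.496 + 8.540 + 9.600 = 52.852 m² sabins.
Volume V = 30 × 16 × 4 = 1920 m³.
RT60 = 0.161 · V / A = 0.161 × 1920 / 52.852 = 5.85 s.

5.85 seconds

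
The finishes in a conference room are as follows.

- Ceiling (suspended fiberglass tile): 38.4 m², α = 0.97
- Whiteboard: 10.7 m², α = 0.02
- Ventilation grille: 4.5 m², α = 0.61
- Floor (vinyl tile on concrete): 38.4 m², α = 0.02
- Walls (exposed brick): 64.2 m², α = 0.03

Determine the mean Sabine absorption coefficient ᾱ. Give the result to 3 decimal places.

0.275

Total surface area S = 156.2 m².
Weighted sum Σ Sα = 42.901.
ᾱ = 42.901 / 156.2 = 0.275.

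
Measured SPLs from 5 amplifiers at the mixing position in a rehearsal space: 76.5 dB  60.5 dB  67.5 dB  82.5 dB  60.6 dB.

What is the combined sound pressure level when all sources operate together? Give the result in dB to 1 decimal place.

Converting to relative power and adding: 10^(76.5/10) + 10^(60.5/10) + 10^(67.5/10) + 10^(82.5/10) + 10^(60.6/10) = 2.304e+08.
Combined level = 10 log₁₀(2.304e+08) = 83.6 dB.

83.6 dB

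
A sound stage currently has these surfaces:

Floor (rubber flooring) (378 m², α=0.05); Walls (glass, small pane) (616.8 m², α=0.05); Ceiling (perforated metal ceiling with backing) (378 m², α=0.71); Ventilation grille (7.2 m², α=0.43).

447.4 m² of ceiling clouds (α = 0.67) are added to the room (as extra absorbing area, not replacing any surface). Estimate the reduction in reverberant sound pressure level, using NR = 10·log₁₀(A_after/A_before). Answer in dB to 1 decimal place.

A_before = Σ Sᵢαᵢ = 378×0.05 + 616.8×0.05 + 378×0.71 + 7.2×0.43 = 321.216 sabins.
Added absorption = 447.4 × 0.67 = 299.758 sabins.
A_after = 321.216 + 299.758 = 620.974 sabins.
NR = 10·log₁₀(620.974/321.216) = 2.9 dB.

2.9 dB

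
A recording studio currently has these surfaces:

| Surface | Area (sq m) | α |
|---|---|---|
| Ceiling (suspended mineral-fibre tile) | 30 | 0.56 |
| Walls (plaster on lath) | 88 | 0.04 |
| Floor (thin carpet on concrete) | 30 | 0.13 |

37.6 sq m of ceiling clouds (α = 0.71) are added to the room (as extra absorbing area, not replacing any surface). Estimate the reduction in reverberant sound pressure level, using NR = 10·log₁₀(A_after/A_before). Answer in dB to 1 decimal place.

Total absorption A_before = 30*0.56 + 88*0.04 + 30*0.13
  = 16.800 + 3.520 + 3.900 = 24.220 sq m sabins.
Treatment contributes 37.6·0.71 = 26.696 sabins.
A_after = 24.220 + 26.696 = 50.916 sabins.
Reduction = 10 log₁₀(A_after/A_before) = 10 log₁₀(2.1022) = 3.2 dB.

3.2 dB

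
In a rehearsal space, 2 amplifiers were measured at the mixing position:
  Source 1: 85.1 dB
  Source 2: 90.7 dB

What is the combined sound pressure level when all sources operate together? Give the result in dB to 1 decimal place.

91.8 dB

Sum in the linear (power) domain: Σ 10^(Lᵢ/10) = 10^(85.1/10) + 10^(90.7/10) = 1.498e+09.
L_total = 10·log₁₀(1.498e+09) = 91.8 dB.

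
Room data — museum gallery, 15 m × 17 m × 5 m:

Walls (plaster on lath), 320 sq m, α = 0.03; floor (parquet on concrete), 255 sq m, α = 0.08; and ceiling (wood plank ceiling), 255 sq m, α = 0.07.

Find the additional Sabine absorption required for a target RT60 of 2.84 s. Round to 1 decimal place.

24.4 sabins

Total absorption A₁ = 320·0.03 + 255·0.08 + 255·0.07
  = 9.600 + 20.400 + 17.850 = 47.850 sq m sabins.
V = 1275 m³. Required absorption A₂ = 0.161 × 1275 / 2.84 = 72.280 sabins.
ΔA = A₂ − A₁ = 72.280 − 47.850 = 24.4 sabins.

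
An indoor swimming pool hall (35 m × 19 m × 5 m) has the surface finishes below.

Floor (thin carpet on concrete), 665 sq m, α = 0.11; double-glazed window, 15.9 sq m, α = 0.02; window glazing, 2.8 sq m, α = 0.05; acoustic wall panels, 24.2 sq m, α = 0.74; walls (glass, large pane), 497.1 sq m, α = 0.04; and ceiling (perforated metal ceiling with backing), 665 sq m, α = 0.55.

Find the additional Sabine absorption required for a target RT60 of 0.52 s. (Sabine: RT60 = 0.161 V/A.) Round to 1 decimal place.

552.3 sabins

A₁ = Σ Sᵢαᵢ = 665×0.11 + 15.9×0.02 + 2.8×0.05 + 24.2×0.74 + 497.1×0.04 + 665×0.55 = 477.150 sabins.
V = 3325 m³. Required absorption A₂ = 0.161 × 3325 / 0.52 = 1029.471 sabins.
Additional absorption ΔA = 1029.471 − 477.150 = 552.3 sabins.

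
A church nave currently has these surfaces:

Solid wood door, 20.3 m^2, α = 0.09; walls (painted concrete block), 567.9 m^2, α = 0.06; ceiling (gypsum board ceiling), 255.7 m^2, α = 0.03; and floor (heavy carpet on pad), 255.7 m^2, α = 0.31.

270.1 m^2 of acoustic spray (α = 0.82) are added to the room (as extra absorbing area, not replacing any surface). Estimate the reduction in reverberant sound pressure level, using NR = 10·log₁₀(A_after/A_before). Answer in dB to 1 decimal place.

Equivalent absorption area: A_before = 20.3*0.09 + 567.9*0.06 + 255.7*0.03 + 255.7*0.31 = 122.839 m^2.
Treatment contributes 270.1·0.82 = 221.482 sabins.
New total A_after = 344.321 sabins.
Reduction = 10 log₁₀(A_after/A_before) = 10 log₁₀(2.8030) = 4.5 dB.

4.5 dB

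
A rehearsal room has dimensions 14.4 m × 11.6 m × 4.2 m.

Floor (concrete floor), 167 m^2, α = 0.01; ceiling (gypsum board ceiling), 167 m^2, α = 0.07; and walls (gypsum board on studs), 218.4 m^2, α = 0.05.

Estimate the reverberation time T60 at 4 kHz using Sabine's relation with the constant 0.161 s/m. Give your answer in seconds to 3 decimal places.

Summing Sᵢαᵢ: 1.670 + 11.690 + 10.920 → A = 24.280 sabins.
Room volume: 701.568 m³.
RT60 = 0.161 · V / A = 0.161 × 701.568 / 24.280 = 4.652 s.

4.652 sec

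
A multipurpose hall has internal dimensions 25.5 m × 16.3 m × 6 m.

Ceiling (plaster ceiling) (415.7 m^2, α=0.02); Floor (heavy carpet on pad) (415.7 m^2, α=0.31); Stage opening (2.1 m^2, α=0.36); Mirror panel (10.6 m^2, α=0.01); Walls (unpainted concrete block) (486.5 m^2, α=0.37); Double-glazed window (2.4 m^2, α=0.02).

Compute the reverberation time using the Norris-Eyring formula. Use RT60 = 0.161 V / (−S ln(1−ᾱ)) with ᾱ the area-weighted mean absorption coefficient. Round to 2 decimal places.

S = Σ Sᵢ = 1333.0 m^2.
Σ(Sᵢαᵢ) = 415.7×0.02 + 415.7×0.31 + 2.1×0.36 + 10.6×0.01 + 486.5×0.37 + 2.4×0.02 = 318.096.
Mean coefficient ᾱ = A/S = 0.2386.
−S·ln(1−ᾱ) = −1333.0 × ln(1 − 0.2386) = 363.371.
V = 25.5 × 16.3 × 6 = 2493.9 m³.
RT60 = 0.161 × 2493.9 / 363.371 = 1.10 s.

1.10 sec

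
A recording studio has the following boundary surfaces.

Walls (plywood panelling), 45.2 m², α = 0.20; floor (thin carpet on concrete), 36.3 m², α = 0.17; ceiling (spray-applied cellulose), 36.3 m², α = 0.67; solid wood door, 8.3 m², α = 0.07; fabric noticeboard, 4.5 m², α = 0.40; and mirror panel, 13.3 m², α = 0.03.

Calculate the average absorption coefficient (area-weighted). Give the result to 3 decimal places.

S = Σ Sᵢ = 45.2 + 36.3 + 36.3 + 8.3 + 4.5 + 13.3 = 143.9 m².
Weighted sum Σ Sα = 42.312.
ᾱ = A/S = 0.294.

0.294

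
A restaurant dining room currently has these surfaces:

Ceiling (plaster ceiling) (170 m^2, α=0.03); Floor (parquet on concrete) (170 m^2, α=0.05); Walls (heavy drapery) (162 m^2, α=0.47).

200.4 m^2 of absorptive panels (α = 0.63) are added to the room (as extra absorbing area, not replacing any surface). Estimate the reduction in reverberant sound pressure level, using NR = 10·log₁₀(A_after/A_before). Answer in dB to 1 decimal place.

A_before = Σ Sᵢαᵢ = 170·0.03 + 170·0.05 + 162·0.47 = 89.740 sabins.
Added absorption = 200.4 × 0.63 = 126.252 sabins.
A_after = 89.740 + 126.252 = 215.992 sabins.
NR = 10·log₁₀(215.992/89.740) = 3.8 dB.

3.8 dB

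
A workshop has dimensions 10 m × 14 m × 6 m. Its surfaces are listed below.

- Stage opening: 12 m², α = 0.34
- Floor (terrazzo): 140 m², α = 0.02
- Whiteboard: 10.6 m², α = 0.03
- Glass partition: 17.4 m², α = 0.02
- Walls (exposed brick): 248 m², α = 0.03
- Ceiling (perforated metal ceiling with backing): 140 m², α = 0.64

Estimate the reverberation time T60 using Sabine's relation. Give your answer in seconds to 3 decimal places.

1.293 seconds

Total absorption A = 12×0.34 + 140×0.02 + 10.6×0.03 + 17.4×0.02 + 248×0.03 + 140×0.64
  = 4.080 + 2.800 + 0.318 + 0.348 + 7.440 + 89.600 = 104.586 m² sabins.
Room volume: 840 m³.
RT60 = 0.161 · V / A = 0.161 × 840 / 104.586 = 1.293 s.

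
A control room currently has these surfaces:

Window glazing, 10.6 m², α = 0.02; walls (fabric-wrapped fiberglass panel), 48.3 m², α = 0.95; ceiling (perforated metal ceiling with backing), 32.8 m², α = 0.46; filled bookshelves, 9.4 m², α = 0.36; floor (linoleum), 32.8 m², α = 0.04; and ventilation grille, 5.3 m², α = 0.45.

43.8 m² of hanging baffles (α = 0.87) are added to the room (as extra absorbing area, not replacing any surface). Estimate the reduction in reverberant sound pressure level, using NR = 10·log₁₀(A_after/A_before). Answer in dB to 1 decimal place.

1.9 dB

Total absorption A_before = 10.6·0.02 + 48.3·0.95 + 32.8·0.46 + 9.4·0.36 + 32.8·0.04 + 5.3·0.45
  = 0.212 + 45.885 + 15.088 + 3.384 + 1.312 + 2.385 = 68.266 m² sabins.
Treatment contributes 43.8·0.87 = 38.106 sabins.
New total A_after = 106.372 sabins.
Reduction = 10 log₁₀(A_after/A_before) = 10 log₁₀(1.5582) = 1.9 dB.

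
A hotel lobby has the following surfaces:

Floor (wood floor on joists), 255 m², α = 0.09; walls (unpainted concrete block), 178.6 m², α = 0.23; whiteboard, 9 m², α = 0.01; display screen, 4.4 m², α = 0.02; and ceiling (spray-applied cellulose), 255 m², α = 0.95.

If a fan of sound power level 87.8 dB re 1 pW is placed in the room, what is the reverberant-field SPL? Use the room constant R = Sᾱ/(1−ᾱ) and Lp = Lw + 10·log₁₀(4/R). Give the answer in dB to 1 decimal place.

Σ(Sᵢαᵢ) = 255×0.09 + 178.6×0.23 + 9×0.01 + 4.4×0.02 + 255×0.95 = 306.456; total area S = 702.0 m².
ᾱ = 306.456/702.0 = 0.4365; R = Sᾱ/(1−ᾱ) = 306.456/(1−0.4365) = 543.844 m².
Lp = Lw + 10 log₁₀(4/R) = 87.8 -21.33 = 66.5 dB.

66.5 dB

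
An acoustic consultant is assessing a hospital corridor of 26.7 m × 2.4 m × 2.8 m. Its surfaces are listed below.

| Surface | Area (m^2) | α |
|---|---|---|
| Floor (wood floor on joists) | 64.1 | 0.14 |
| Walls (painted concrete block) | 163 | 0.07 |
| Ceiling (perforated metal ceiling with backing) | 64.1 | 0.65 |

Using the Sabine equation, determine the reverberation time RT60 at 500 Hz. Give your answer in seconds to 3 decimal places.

0.466 sec

Summing Sᵢαᵢ: 8.974 + 11.410 + 41.665 → A = 62.049 sabins.
Volume V = 26.7 × 2.4 × 2.8 = 179.424 m³.
RT60 = 0.161 · V / A = 0.161 × 179.424 / 62.049 = 0.466 s.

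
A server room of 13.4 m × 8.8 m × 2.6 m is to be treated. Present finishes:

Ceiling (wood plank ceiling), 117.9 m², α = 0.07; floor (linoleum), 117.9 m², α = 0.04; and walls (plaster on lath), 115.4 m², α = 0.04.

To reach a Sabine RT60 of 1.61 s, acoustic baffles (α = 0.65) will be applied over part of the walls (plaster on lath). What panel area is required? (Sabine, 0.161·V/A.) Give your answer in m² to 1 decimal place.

21.4

Total absorption A₁ = 117.9×0.07 + 117.9×0.04 + 115.4×0.04
  = 8.253 + 4.716 + 4.616 = 17.585 m² sabins.
Required A₂ = 0.161·306.592/1.61 = 30.659 sabins.
Absorption to add: 30.659 − 17.585 = 13.074 sabins.
Each m² of panel replacing the walls (plaster on lath) adds (0.65 − 0.04) = 0.61 sabins.
Panel area = 13.074 / 0.61 = 21.4 m².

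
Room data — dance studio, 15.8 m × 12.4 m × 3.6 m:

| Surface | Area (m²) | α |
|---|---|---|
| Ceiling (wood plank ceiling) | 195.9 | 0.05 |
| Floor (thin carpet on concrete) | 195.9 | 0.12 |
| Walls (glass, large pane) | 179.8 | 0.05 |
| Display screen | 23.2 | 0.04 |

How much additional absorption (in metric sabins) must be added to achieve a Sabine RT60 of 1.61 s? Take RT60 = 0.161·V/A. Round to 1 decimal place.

Summing Sᵢαᵢ: 9.795 + 23.508 + 8.990 + 0.928 → A₁ = 43.221 sabins.
V = 705.312 m³. Required absorption A₂ = 0.161 × 705.312 / 1.61 = 70.531 sabins.
Shortfall: 70.531 − 43.221 = 27.3 sabins.

27.3 sabins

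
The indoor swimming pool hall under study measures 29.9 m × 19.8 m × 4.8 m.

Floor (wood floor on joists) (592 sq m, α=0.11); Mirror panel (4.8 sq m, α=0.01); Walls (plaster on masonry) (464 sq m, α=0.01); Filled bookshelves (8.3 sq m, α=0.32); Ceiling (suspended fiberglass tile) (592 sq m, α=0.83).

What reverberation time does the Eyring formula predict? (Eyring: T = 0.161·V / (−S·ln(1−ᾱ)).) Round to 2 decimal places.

S = Σ Sᵢ = 1661.1 sq m.
Σ(Sᵢαᵢ) = 592×0.11 + 4.8×0.01 + 464×0.01 + 8.3×0.32 + 592×0.83 = 563.824.
ᾱ = 563.824 / 1661.1 = 0.3394.
Eyring denominator: −S ln(1−ᾱ) = 688.703.
V = 29.9 × 19.8 × 4.8 = 2841.696 m³.
RT60 = 0.161 × 2841.696 / 688.703 = 0.66 s.

0.66 s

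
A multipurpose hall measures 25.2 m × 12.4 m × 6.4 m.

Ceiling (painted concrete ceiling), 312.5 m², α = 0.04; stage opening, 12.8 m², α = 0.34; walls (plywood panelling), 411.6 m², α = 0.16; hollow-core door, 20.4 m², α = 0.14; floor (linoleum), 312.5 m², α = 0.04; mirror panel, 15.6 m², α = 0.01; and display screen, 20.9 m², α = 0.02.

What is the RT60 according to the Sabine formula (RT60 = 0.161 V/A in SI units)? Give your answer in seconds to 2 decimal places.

3.26 s

Equivalent absorption area: A = 312.5×0.04 + 12.8×0.34 + 411.6×0.16 + 20.4×0.14 + 312.5×0.04 + 15.6×0.01 + 20.9×0.02 = 98.638 m².
V = 25.2·12.4·6.4 = 1999.872 m³.
Sabine: RT60 = 0.161 × 1999.872 / 98.638 = 3.26 s.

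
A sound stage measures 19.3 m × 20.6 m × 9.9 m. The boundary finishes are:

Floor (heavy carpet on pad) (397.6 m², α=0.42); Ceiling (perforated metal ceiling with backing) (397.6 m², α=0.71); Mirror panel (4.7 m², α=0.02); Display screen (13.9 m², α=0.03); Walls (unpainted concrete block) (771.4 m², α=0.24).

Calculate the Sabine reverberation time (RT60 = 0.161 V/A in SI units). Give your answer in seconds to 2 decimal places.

Total absorption A = 397.6*0.42 + 397.6*0.71 + 4.7*0.02 + 13.9*0.03 + 771.4*0.24
  = 166.992 + 282.296 + 0.094 + 0.417 + 185.136 = 634.935 m² sabins.
Room volume: 3936.042 m³.
T = 0.161 V/A = 0.161·3936.042/634.935 = 1.00 s.

1.00 s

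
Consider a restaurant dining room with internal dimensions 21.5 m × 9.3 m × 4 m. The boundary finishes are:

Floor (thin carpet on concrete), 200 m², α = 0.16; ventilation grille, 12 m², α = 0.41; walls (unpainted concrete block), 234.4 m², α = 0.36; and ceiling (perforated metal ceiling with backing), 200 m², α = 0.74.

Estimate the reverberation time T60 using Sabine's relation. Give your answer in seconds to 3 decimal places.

0.478 s

Summing Sᵢαᵢ: 32.000 + 4.920 + 84.384 + 148.000 → A = 269.304 sabins.
Room volume: 799.8 m³.
Sabine: RT60 = 0.161 × 799.8 / 269.304 = 0.478 s.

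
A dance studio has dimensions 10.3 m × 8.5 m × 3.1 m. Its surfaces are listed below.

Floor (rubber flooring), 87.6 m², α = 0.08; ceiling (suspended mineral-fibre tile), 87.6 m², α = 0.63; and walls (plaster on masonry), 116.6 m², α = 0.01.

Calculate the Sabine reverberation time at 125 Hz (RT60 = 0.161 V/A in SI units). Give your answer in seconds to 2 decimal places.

0.69 sec

Equivalent absorption area: A = 87.6·0.08 + 87.6·0.63 + 116.6·0.01 = 63.362 m².
Room volume: 271.405 m³.
RT60 = 0.161 · V / A = 0.161 × 271.405 / 63.362 = 0.69 s.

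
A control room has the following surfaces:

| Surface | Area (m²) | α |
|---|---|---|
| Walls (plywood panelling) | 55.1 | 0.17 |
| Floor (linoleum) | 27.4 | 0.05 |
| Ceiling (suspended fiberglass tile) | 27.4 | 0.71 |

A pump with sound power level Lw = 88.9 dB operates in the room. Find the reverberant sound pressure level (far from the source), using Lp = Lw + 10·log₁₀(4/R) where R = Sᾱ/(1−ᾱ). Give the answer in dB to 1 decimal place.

78.7 dB

Σ(Sᵢαᵢ) = 55.1·0.17 + 27.4·0.05 + 27.4·0.71 = 30.191; total area S = 109.9 m².
ᾱ = 30.191/109.9 = 0.2747; R = Sᾱ/(1−ᾱ) = 30.191/(1−0.2747) = 41.626 m².
Lp = Lw + 10 log₁₀(4/R) = 88.9 -10.17 = 78.7 dB.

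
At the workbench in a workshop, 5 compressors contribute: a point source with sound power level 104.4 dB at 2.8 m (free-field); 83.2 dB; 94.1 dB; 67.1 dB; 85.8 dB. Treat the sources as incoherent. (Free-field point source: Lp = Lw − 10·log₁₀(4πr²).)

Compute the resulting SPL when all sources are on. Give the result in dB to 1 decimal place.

95.4 dB

Source at 2.8 m: Lp = 104.4 − 10·log₁₀(4π·2.8²) = 104.4 − 10·log₁₀(98.520) = 84.5 dB.
Sum in the linear (power) domain: Σ 10^(Lᵢ/10) = 10^(84.5/10) + 10^(83.2/10) + 10^(94.1/10) + 10^(67.1/10) + 10^(85.8/10) = 3.446e+09.
L_total = 10·log₁₀(3.446e+09) = 95.4 dB.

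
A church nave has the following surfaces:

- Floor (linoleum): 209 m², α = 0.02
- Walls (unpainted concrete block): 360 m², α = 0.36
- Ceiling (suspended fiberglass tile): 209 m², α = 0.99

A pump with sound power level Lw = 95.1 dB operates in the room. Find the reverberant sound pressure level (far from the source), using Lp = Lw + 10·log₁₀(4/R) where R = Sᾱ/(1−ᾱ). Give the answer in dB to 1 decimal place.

A = 340.690 sabins; S = 778.0 m².
ᾱ = 0.4379, so room constant R = A/(1−ᾱ) = 606.102 m².
Lp = 95.1 + 10·log₁₀(4/606.102) = 95.1 + (-21.80) = 73.3 dB.

73.3 dB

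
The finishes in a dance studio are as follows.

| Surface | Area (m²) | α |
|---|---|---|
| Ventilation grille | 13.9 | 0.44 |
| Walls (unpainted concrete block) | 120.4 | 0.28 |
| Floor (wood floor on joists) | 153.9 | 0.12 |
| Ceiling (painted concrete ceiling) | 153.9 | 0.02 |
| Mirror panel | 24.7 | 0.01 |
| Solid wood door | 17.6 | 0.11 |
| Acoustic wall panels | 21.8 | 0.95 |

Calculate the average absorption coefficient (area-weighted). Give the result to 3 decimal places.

0.166

Total surface area S = 506.2 m².
Weighted sum Σ Sα = 84.267.
ᾱ = A/S = 0.166.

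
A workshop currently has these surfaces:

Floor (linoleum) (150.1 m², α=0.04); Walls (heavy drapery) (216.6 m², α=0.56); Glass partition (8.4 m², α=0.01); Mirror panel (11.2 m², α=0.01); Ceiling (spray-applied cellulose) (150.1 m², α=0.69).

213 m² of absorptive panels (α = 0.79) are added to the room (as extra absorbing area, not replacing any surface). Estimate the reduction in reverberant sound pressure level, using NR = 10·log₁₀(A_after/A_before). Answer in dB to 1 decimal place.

Summing Sᵢαᵢ: 6.004 + 121.296 + 0.084 + 0.112 + 103.569 → A_before = 231.065 sabins.
Added absorption = 213 × 0.79 = 168.270 sabins.
New total A_after = 399.335 sabins.
Reduction = 10 log₁₀(A_after/A_before) = 10 log₁₀(1.7282) = 2.4 dB.

2.4 dB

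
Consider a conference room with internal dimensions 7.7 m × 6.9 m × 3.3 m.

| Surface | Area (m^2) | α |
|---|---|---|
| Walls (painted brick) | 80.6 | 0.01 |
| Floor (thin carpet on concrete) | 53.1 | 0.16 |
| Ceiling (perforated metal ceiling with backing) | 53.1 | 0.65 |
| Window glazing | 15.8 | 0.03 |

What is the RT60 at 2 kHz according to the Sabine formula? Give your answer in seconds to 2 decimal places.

0.64 s

Equivalent absorption area: A = 80.6*0.01 + 53.1*0.16 + 53.1*0.65 + 15.8*0.03 = 44.291 m^2.
Room volume: 175.329 m³.
T = 0.161 V/A = 0.161·175.329/44.291 = 0.64 s.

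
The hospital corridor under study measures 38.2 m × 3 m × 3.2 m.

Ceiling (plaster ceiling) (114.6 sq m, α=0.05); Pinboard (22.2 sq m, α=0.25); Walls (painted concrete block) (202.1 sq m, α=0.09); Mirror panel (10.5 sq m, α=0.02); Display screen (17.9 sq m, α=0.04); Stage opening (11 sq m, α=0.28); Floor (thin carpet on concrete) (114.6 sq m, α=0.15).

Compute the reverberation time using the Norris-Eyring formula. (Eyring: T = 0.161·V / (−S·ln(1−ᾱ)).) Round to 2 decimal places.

1.10 s

Total surface area S = 114.6 + 22.2 + 202.1 + 10.5 + 17.9 + 11 + 114.6 = 492.9 sq m.
Absorption A = 114.6·0.05 + 22.2·0.25 + 202.1·0.09 + 10.5·0.02 + 17.9·0.04 + 11·0.28 + 114.6·0.15 = 50.665 sabins.
ᾱ = 50.665 / 492.9 = 0.1028.
Eyring denominator: −S ln(1−ᾱ) = 53.468.
V = 38.2 × 3 × 3.2 = 366.72 m³.
T = 0.161·V/[−S·ln(1−ᾱ)] = 0.161·366.72/53.468 = 1.10 s.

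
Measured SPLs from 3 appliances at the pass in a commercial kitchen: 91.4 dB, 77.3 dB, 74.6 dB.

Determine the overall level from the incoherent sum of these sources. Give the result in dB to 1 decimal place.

91.7 dB

Σ 10^(Lᵢ/10) = 1.463e+09.
Back to dB: 10·log₁₀ Σ = 91.7 dB.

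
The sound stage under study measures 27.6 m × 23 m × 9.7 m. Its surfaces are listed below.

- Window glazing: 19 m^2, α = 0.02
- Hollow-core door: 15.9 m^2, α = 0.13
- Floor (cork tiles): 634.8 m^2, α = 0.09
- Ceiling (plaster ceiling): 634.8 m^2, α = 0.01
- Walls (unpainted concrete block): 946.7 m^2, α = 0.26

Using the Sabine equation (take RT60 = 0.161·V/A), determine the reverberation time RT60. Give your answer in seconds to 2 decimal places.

3.18 sec

Equivalent absorption area: A = 19·0.02 + 15.9·0.13 + 634.8·0.09 + 634.8·0.01 + 946.7·0.26 = 312.069 m^2.
V = 27.6·23·9.7 = 6157.56 m³.
T = 0.161 V/A = 0.161·6157.56/312.069 = 3.18 s.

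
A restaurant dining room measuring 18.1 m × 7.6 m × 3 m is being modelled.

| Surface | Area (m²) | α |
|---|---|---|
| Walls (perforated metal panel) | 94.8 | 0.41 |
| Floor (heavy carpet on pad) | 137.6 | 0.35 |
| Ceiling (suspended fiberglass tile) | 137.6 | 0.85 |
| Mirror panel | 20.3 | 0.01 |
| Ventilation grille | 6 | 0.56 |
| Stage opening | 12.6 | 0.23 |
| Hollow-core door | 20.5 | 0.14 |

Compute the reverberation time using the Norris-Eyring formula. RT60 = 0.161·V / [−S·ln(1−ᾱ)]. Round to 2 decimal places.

Total surface area S = 94.8 + 137.6 + 137.6 + 20.3 + 6 + 12.6 + 20.5 = 429.4 m².
Σ(Sᵢαᵢ) = 94.8×0.41 + 137.6×0.35 + 137.6×0.85 + 20.3×0.01 + 6×0.56 + 12.6×0.23 + 20.5×0.14 = 213.319.
Mean coefficient ᾱ = A/S = 0.4968.
Eyring denominator: −S ln(1−ᾱ) = 294.898.
V = 18.1 × 7.6 × 3 = 412.68 m³.
RT60 = 0.161 × 412.68 / 294.898 = 0.23 s.

0.23 seconds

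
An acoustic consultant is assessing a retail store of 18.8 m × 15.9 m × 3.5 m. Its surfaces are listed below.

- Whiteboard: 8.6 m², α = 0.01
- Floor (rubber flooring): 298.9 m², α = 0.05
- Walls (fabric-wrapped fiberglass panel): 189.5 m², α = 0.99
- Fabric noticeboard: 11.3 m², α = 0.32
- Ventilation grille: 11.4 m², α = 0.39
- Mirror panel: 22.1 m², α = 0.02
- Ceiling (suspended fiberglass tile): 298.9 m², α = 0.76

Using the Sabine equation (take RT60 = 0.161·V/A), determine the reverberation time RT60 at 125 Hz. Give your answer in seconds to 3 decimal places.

A = Σ Sᵢαᵢ = 8.6*0.01 + 298.9*0.05 + 189.5*0.99 + 11.3*0.32 + 11.4*0.39 + 22.1*0.02 + 298.9*0.76 = 438.304 sabins.
Room volume: 1046.22 m³.
RT60 = 0.161 · V / A = 0.161 × 1046.22 / 438.304 = 0.384 s.

0.384 s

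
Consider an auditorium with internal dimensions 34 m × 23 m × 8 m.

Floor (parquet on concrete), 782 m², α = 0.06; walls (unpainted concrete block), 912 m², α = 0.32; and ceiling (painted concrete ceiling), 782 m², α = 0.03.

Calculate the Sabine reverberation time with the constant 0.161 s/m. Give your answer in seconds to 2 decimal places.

A = Σ Sᵢαᵢ = 782*0.06 + 912*0.32 + 782*0.03 = 362.220 sabins.
V = 34·23·8 = 6256 m³.
RT60 = 0.161 · V / A = 0.161 × 6256 / 362.220 = 2.78 s.

2.78 s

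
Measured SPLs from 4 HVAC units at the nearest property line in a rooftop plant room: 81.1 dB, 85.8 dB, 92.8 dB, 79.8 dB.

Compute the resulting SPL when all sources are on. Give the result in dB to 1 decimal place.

94.0 dB

Sum in the linear (power) domain: Σ 10^(Lᵢ/10) = 10^(81.1/10) + 10^(85.8/10) + 10^(92.8/10) + 10^(79.8/10) = 2.51e+09.
L_total = 10·log₁₀(2.51e+09) = 94.0 dB.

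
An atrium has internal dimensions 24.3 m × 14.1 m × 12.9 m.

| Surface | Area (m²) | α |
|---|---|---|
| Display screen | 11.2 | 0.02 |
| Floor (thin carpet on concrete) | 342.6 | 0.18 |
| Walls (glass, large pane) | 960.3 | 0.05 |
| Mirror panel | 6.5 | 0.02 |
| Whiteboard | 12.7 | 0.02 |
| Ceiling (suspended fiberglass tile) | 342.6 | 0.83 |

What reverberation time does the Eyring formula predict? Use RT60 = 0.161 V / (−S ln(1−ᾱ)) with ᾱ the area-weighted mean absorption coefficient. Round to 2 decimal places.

1.58 s

Total surface area S = 11.2 + 342.6 + 960.3 + 6.5 + 12.7 + 342.6 = 1675.9 m².
Absorption A = 11.2×0.02 + 342.6×0.18 + 960.3×0.05 + 6.5×0.02 + 12.7×0.02 + 342.6×0.83 = 394.649 sabins.
Mean coefficient ᾱ = A/S = 0.2355.
Eyring denominator: −S ln(1−ᾱ) = 450.035.
V = 24.3 × 14.1 × 12.9 = 4419.927 m³.
RT60 = 0.161 × 4419.927 / 450.035 = 1.58 s.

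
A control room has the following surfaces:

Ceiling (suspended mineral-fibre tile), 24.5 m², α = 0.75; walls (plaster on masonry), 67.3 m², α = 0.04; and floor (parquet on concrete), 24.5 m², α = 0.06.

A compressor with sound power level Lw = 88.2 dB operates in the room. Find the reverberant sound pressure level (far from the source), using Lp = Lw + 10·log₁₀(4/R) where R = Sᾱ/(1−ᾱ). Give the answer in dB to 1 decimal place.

79.8 dB

A = 22.537 sabins; S = 116.3 m².
ᾱ = 22.537/116.3 = 0.1938; R = Sᾱ/(1−ᾱ) = 22.537/(1−0.1938) = 27.955 m².
Lp = 88.2 + 10·log₁₀(4/27.955) = 88.2 + (-8.44) = 79.8 dB.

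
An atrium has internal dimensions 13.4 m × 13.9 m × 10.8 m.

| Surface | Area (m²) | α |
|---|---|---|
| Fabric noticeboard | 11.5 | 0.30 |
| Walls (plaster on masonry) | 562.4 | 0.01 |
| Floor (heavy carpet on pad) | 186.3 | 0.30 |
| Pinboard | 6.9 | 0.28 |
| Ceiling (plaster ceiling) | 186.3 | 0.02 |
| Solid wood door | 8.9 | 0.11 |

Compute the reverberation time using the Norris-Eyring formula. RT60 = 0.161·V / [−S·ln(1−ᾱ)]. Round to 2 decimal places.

4.35 s

S = Σ Sᵢ = 962.3 m².
Σ(Sᵢαᵢ) = 11.5×0.30 + 562.4×0.01 + 186.3×0.30 + 6.9×0.28 + 186.3×0.02 + 8.9×0.11 = 71.601.
ᾱ = 71.601 / 962.3 = 0.0744.
−S·ln(1−ᾱ) = −962.3 × ln(1 − 0.0744) = 74.398.
V = 13.4 × 13.9 × 10.8 = 2011.608 m³.
T = 0.161·V/[−S·ln(1−ᾱ)] = 0.161·2011.608/74.398 = 4.35 s.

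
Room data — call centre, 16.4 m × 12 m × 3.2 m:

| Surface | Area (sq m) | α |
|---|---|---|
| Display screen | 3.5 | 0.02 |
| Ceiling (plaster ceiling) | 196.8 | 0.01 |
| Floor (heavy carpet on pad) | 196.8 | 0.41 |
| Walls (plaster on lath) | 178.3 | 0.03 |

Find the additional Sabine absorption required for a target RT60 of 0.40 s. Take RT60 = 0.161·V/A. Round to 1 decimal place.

Equivalent absorption area: A₁ = 3.5×0.02 + 196.8×0.01 + 196.8×0.41 + 178.3×0.03 = 88.075 sq m.
Target A₂ = 0.161·629.76/0.40 = 253.478 sabins (V = 629.76 m³).
Shortfall: 253.478 − 88.075 = 165.4 sabins.

165.4 sabins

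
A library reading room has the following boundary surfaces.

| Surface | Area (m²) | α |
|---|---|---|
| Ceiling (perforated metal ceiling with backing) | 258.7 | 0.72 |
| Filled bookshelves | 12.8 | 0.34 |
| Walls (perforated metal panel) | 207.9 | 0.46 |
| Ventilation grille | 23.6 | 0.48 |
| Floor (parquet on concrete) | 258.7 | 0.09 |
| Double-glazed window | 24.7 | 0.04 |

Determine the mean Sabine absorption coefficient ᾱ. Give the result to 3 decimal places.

0.409

Total surface area S = 786.4 m².
Weighted sum Σ Sα = 321.849.
ᾱ = 321.849 / 786.4 = 0.409.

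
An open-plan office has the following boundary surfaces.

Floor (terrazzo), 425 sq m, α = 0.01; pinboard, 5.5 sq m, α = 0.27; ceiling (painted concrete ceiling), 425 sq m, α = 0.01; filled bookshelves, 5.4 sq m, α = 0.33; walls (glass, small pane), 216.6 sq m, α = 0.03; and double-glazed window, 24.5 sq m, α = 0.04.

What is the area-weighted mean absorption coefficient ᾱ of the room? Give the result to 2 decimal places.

Total surface area S = 1102.0 sq m.
Σ(Sᵢαᵢ) = 425×0.01 + 5.5×0.27 + 425×0.01 + 5.4×0.33 + 216.6×0.03 + 24.5×0.04 = 19.245.
ᾱ = A/S = 0.02.

0.02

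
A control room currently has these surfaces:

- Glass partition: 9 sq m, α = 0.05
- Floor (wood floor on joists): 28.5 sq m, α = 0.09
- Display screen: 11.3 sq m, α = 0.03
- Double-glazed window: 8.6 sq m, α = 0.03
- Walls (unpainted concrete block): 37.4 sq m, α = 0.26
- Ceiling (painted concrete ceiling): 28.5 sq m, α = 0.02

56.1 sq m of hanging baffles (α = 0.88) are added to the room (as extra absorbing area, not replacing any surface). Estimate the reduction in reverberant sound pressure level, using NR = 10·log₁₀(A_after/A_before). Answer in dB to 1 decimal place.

Equivalent absorption area: A_before = 9·0.05 + 28.5·0.09 + 11.3·0.03 + 8.6·0.03 + 37.4·0.26 + 28.5·0.02 = 13.906 sq m.
Treatment contributes 56.1·0.88 = 49.368 sabins.
A_after = 13.906 + 49.368 = 63.274 sabins.
NR = 10·log₁₀(63.274/13.906) = 6.6 dB.

6.6 dB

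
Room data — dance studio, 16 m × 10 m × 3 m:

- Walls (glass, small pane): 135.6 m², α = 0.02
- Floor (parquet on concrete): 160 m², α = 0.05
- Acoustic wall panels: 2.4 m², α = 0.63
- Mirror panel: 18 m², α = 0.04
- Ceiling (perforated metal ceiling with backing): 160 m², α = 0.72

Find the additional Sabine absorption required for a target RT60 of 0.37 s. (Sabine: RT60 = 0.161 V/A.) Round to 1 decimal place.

Total absorption A₁ = 135.6*0.02 + 160*0.05 + 2.4*0.63 + 18*0.04 + 160*0.72
  = 2.712 + 8.000 + 1.512 + 0.720 + 115.200 = 128.144 m² sabins.
For T = 0.37 s, need A₂ = 0.161·V/T = 0.161·480/0.37 = 208.865 sabins.
Additional absorption ΔA = 208.865 − 128.144 = 80.7 sabins.

80.7 sabins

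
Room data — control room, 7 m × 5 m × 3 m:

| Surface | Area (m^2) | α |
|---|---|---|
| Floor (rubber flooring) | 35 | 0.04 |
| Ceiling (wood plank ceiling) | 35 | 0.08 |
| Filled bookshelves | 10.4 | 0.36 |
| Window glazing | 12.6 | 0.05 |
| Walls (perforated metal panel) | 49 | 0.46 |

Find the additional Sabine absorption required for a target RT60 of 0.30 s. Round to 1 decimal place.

Total absorption A₁ = 35*0.04 + 35*0.08 + 10.4*0.36 + 12.6*0.05 + 49*0.46
  = 1.400 + 2.800 + 3.744 + 0.630 + 22.540 = 31.114 m^2 sabins.
For T = 0.30 s, need A₂ = 0.161·V/T = 0.161·105/0.30 = 56.350 sabins.
Shortfall: 56.350 − 31.114 = 25.2 sabins.

25.2 sabins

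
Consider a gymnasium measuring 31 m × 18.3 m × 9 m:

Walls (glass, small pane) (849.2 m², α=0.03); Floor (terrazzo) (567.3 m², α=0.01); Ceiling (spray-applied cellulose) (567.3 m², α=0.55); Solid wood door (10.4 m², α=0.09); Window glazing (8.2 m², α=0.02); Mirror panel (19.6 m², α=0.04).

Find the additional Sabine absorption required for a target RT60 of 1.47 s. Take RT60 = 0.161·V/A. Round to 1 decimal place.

Total absorption A₁ = 849.2·0.03 + 567.3·0.01 + 567.3·0.55 + 10.4·0.09 + 8.2·0.02 + 19.6·0.04
  = 25.476 + 5.673 + 312.015 + 0.936 + 0.164 + 0.784 = 345.048 m² sabins.
Target A₂ = 0.161·5105.7/1.47 = 559.196 sabins (V = 5105.7 m³).
Shortfall: 559.196 − 345.048 = 214.1 sabins.

214.1 sabins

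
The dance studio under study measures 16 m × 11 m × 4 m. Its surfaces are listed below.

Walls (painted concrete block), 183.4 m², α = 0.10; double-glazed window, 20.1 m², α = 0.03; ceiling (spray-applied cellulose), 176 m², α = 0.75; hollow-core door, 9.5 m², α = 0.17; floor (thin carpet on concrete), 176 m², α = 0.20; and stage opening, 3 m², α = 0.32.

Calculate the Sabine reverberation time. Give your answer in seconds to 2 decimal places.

A = Σ Sᵢαᵢ = 183.4×0.10 + 20.1×0.03 + 176×0.75 + 9.5×0.17 + 176×0.20 + 3×0.32 = 188.718 sabins.
Room volume: 704 m³.
RT60 = 0.161 · V / A = 0.161 × 704 / 188.718 = 0.60 s.

0.60 s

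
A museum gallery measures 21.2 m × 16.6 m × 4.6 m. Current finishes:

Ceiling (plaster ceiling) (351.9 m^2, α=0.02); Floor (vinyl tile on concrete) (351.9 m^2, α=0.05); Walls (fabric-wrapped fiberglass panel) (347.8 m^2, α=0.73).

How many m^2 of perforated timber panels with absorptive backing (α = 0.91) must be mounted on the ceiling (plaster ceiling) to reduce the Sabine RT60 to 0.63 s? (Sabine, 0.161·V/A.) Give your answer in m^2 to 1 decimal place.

151.9

Summing Sᵢαᵢ: 7.038 + 17.595 + 253.894 → A₁ = 278.527 sabins.
V = 1618.832 m³. Target absorption A₂ = 0.161 × 1618.832 / 0.63 = 413.702 sabins.
ΔA needed = 413.702 − 278.527 = 135.175 sabins.
Each m^2 of panel replacing the ceiling (plaster ceiling) adds (0.91 − 0.02) = 0.89 sabins.
Area = ΔA/Δα = 135.175/0.89 = 151.9 m^2.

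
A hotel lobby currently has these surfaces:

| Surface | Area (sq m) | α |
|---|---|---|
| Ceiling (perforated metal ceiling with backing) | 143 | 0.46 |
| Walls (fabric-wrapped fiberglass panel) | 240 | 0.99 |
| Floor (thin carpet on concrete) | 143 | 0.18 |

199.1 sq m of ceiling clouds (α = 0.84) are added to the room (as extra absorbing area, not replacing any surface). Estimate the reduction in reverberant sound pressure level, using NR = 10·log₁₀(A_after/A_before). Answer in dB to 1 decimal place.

Total absorption A_before = 143·0.46 + 240·0.99 + 143·0.18
  = 65.780 + 237.600 + 25.740 = 329.120 sq m sabins.
Added absorption = 199.1 × 0.84 = 167.244 sabins.
A_after = 329.120 + 167.244 = 496.364 sabins.
Reduction = 10 log₁₀(A_after/A_before) = 10 log₁₀(1.5082) = 1.8 dB.

1.8 dB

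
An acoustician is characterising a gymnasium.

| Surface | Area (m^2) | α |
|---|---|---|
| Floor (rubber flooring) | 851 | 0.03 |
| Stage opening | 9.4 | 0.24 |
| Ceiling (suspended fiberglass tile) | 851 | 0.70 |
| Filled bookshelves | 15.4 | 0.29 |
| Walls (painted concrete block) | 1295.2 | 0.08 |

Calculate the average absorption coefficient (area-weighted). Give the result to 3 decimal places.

Total surface area S = 3022.0 m^2.
Σ(Sᵢαᵢ) = 851×0.03 + 9.4×0.24 + 851×0.70 + 15.4×0.29 + 1295.2×0.08 = 731.568.
ᾱ = 731.568 / 3022.0 = 0.242.

0.242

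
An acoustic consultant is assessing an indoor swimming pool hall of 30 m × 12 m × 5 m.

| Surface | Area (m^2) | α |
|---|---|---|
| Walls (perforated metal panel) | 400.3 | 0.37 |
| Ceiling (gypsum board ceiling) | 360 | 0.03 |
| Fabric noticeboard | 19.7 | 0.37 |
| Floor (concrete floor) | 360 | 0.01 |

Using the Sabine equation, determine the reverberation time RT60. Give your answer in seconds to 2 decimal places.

Total absorption A = 400.3×0.37 + 360×0.03 + 19.7×0.37 + 360×0.01
  = 148.111 + 10.800 + 7.289 + 3.600 = 169.800 m^2 sabins.
Volume V = 30 × 12 × 5 = 1800 m³.
RT60 = 0.161 · V / A = 0.161 × 1800 / 169.800 = 1.71 s.

1.71 s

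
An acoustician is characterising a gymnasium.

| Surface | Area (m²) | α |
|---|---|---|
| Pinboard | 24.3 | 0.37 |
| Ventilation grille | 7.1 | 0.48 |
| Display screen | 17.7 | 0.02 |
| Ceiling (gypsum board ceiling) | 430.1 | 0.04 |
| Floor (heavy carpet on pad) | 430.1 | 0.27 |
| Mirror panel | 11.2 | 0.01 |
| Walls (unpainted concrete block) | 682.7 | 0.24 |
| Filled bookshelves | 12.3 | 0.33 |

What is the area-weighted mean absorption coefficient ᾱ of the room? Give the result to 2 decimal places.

Total surface area S = 1615.5 m².
A = 24.3×0.37 + 7.1×0.48 + 17.7×0.02 + 430.1×0.04 + 430.1×0.27 + 11.2×0.01 + 682.7×0.24 + 12.3×0.33 = 314.103 sabins.
ᾱ = 314.103 / 1615.5 = 0.19.

0.19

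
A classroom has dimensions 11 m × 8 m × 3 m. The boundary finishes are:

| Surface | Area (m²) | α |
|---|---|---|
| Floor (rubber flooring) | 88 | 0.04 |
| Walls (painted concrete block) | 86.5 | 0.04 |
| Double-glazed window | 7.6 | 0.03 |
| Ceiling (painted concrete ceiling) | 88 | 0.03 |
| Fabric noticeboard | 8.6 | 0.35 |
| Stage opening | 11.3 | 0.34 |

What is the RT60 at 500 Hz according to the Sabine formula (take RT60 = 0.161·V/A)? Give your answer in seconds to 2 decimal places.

2.55 sec

Equivalent absorption area: A = 88·0.04 + 86.5·0.04 + 7.6·0.03 + 88·0.03 + 8.6·0.35 + 11.3·0.34 = 16.700 m².
V = 11·8·3 = 264 m³.
RT60 = 0.161 · V / A = 0.161 × 264 / 16.700 = 2.55 s.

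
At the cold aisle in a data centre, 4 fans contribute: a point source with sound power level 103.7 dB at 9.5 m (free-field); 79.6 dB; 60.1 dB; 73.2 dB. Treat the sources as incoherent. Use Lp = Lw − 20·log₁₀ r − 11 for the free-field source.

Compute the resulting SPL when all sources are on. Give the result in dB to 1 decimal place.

81.3 dB

Source at 9.5 m: Lp = 103.7 − 20·log₁₀(9.5) − 11 = 73.1 dB.
Σ 10^(Lᵢ/10) = 1.335e+08.
L_total = 10·log₁₀(1.335e+08) = 81.3 dB.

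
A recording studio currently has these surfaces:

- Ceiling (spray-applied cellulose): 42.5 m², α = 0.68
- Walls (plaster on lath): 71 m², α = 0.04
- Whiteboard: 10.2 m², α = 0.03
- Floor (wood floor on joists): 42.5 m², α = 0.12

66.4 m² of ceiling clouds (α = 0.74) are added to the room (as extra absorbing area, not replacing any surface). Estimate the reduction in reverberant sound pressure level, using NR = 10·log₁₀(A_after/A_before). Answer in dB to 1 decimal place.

3.7 dB

Summing Sᵢαᵢ: 28.900 + 2.840 + 0.306 + 5.100 → A_before = 37.146 sabins.
Treatment contributes 66.4·0.74 = 49.136 sabins.
A_after = 37.146 + 49.136 = 86.282 sabins.
NR = 10·log₁₀(86.282/37.146) = 3.7 dB.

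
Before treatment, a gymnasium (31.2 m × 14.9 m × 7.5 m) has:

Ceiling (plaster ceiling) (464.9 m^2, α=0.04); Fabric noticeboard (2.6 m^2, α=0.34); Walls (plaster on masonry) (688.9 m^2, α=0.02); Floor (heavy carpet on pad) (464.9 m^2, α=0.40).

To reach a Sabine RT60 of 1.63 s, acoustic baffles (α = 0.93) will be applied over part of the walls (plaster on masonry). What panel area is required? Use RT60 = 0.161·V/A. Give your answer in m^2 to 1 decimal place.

Total absorption A₁ = 464.9·0.04 + 2.6·0.34 + 688.9·0.02 + 464.9·0.40
  = 18.596 + 0.884 + 13.778 + 185.960 = 219.218 m^2 sabins.
V = 3486.6 m³. Target absorption A₂ = 0.161 × 3486.6 / 1.63 = 344.382 sabins.
Absorption to add: 344.382 − 219.218 = 125.164 sabins.
Net gain per m^2: Δα = 0.93 − 0.02 = 0.91.
Panel area = 125.164 / 0.91 = 137.5 m^2.

137.5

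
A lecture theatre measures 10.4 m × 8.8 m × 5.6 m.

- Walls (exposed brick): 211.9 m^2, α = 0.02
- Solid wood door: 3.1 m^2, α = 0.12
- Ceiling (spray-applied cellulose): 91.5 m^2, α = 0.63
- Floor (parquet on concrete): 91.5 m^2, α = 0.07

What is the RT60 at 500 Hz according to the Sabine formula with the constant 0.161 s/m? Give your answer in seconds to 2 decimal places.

Summing Sᵢαᵢ: 4.238 + 0.372 + 57.645 + 6.405 → A = 68.660 sabins.
Volume V = 10.4 × 8.8 × 5.6 = 512.512 m³.
T = 0.161 V/A = 0.161·512.512/68.660 = 1.20 s.

1.20 sec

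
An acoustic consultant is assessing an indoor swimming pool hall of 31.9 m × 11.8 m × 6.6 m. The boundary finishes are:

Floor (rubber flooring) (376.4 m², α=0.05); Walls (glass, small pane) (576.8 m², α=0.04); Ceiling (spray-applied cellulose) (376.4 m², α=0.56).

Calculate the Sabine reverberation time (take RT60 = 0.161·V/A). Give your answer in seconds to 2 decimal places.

A = Σ Sᵢαᵢ = 376.4·0.05 + 576.8·0.04 + 376.4·0.56 = 252.676 sabins.
V = 31.9·11.8·6.6 = 2484.372 m³.
RT60 = 0.161 · V / A = 0.161 × 2484.372 / 252.676 = 1.58 s.

1.58 s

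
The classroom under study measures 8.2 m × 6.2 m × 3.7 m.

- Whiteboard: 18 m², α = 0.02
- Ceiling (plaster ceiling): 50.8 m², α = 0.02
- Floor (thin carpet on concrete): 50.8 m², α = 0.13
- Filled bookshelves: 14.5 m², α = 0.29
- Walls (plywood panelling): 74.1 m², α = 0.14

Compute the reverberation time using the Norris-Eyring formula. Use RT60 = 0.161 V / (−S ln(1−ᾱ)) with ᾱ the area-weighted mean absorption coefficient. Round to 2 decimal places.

Total surface area S = 18 + 50.8 + 50.8 + 14.5 + 74.1 = 208.2 m².
Absorption A = 18·0.02 + 50.8·0.02 + 50.8·0.13 + 14.5·0.29 + 74.1·0.14 = 22.559 sabins.
ᾱ = 22.559 / 208.2 = 0.1084.
−S·ln(1−ᾱ) = −208.2 × ln(1 − 0.1084) = 23.888.
V = 8.2 × 6.2 × 3.7 = 188.108 m³.
T = 0.161·V/[−S·ln(1−ᾱ)] = 0.161·188.108/23.888 = 1.27 s.

1.27 s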